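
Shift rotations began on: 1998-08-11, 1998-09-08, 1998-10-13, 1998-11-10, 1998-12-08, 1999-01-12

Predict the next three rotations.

1999-02-09, 1999-03-09, 1999-04-13

These are Tuesdays at 28- or 35-day spacing (28, 35, 28, 28, 35).
The pattern: 2nd Tuesday of the month.
2nd Tuesday of February 1999: 1999-02-09.
March 1999 — 2nd Tuesday is 1999-03-09.
April 1999 — 2nd Tuesday is 1999-04-13.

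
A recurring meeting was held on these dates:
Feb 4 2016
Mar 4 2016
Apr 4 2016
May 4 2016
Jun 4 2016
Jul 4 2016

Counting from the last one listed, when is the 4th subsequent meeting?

Gaps: 29, 31, 30, 31, 30 days — not constant. Every event is on the 4th of the month.
Pattern: the 4th of each month.
August 2016: Aug 4 2016.
September 2016: Sep 4 2016.
Next: October 2016 → Oct 4 2016.
November 2016: Nov 4 2016.

Nov 4 2016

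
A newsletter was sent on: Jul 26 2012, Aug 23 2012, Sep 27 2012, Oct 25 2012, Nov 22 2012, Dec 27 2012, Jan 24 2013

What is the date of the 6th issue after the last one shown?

Jul 25 2013

All dates are Thursdays, 28, 35, 28, 28, 35, 28 days apart.
Specifically, the 4th Thursday of each month.
February 2013 — 4th Thursday is Feb 28 2013.
4th Thursday of March 2013: Mar 28 2013.
April 2013 — 4th Thursday is Apr 25 2013.
4th Thursday of May 2013: May 23 2013.
4th Thursday of June 2013: Jun 27 2013.
4th Thursday of July 2013: Jul 25 2013.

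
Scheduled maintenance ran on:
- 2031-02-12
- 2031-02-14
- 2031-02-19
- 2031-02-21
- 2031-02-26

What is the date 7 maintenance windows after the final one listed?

2031-03-21

Gaps: 2, 5, 2, 5 days — not constant, but cyclic with period 2.
The events fall on every Wednesday and Friday.
The following Friday is 2031-02-28.
Next Wednesday: 2031-03-05.
The following Friday is 2031-03-07.
Next Wednesday: 2031-03-12.
Next Friday: 2031-03-14.
The following Wednesday is 2031-03-19.
Next Friday: 2031-03-21.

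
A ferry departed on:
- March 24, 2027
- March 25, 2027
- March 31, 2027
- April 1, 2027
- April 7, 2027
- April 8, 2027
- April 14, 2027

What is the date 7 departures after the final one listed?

May 6, 2027

Every event lands on a Wednesday or Thursday (gaps cycle 1, 6, 1, 6, 1, 6).
So the schedule is: every Wednesday and Thursday.
The following Thursday is April 15, 2027.
The following Wednesday is April 21, 2027.
Next Thursday: April 22, 2027.
The following Wednesday is April 28, 2027.
Next Thursday: April 29, 2027.
The following Wednesday is May 5, 2027.
The following Thursday is May 6, 2027.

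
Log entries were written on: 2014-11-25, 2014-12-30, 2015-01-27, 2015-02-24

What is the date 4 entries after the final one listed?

2015-06-30

Every date is a Tuesday; gaps 35, 28, 28 days.
Each is the last Tuesday of its month (at least one falls on the 29th or later, ruling out '4th Tuesday').
Last Tuesday of March 2015: 2015-03-31.
April 2015 ends with Tuesday 2015-04-28.
May 2015 ends with Tuesday 2015-05-26.
Last Tuesday of June 2015: 2015-06-30.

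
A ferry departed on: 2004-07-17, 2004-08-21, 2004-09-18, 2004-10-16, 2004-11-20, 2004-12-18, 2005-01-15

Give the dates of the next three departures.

All dates are Saturdays, 35, 28, 28, 35, 28, 28 days apart.
Specifically, the 3rd Saturday of each month.
3rd Saturday of February 2005: 2005-02-19.
March 2005 — 3rd Saturday is 2005-03-19.
3rd Saturday of April 2005: 2005-04-16.

2005-02-19, 2005-03-19, 2005-04-16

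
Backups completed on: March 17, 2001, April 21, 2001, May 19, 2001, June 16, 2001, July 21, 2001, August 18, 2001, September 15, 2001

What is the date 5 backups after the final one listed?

February 16, 2002

Gaps: 35, 28, 28, 35, 28, 28 days — a mix of 28 and 35. Every date is a Saturday.
Each is the 3rd Saturday of its month.
3rd Saturday of October 2001: October 20, 2001.
November 2001 — 3rd Saturday is November 17, 2001.
December 2001 — 3rd Saturday is December 15, 2001.
January 2002 — 3rd Saturday is January 19, 2002.
3rd Saturday of February 2002: February 16, 2002.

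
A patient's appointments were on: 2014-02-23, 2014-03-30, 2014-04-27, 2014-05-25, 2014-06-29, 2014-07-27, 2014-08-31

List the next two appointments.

2014-09-28, 2014-10-26

These are Sundays with 35, 28, 28, 35, 28, 35-day gaps.
Each is the final Sunday of its month — 2014-03-30 is past the 28th, so '4th Sunday' doesn't fit.
September 2014 ends with Sunday 2014-09-28.
October 2014 ends with Sunday 2014-10-26.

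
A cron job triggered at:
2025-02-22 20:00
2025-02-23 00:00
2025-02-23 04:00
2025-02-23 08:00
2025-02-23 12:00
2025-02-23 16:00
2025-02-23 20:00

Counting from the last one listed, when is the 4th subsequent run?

Gaps: 4, 4, 4, 4, 4, 4 hours — each event is 4 hours after the previous one.
2025-02-23 20:00 + 4 h = 2025-02-24 00:00.
2025-02-24 00:00 + 4 h = 2025-02-24 04:00.
2025-02-24 04:00 + 4 h = 2025-02-24 08:00.
2025-02-24 08:00 + 4 h = 2025-02-24 12:00.

2025-02-24 12:00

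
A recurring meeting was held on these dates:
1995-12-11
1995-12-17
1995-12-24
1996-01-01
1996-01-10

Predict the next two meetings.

1996-01-20, 1996-01-31

Gaps: 6, 7, 8, 9 days — each gap is 1 larger than the previous one.
Next gap: 10 days. 1996-01-10 + 10 days = 1996-01-20.
Next gap: 11 days. 1996-01-20 + 11 days = 1996-01-31.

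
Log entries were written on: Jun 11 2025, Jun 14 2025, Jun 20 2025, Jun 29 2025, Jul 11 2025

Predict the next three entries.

Intervals are 3, 6, 9, 12 days — an arithmetic progression with common difference 3.
Next gap: 15 days. Jul 11 2025 + 15 days = Jul 26 2025.
Next gap: 18 days. Jul 26 2025 + 18 days = Aug 13 2025.
Next gap: 21 days. Aug 13 2025 + 21 days = Sep 3 2025.

Jul 26 2025, Aug 13 2025, Sep 3 2025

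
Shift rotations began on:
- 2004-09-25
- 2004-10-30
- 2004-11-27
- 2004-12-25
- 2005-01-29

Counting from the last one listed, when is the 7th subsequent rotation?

2005-08-27

All Saturdays; the gaps (35, 28, 28, 35) vary with month length.
This is the last Saturday of each month.
Last Saturday of February 2005: 2005-02-26.
March 2005 ends with Saturday 2005-03-26.
Last Saturday of April 2005: 2005-04-30.
May 2005 ends with Saturday 2005-05-28.
Last Saturday of June 2005: 2005-06-25.
Last Saturday of July 2005: 2005-07-30.
August 2005 ends with Saturday 2005-08-27.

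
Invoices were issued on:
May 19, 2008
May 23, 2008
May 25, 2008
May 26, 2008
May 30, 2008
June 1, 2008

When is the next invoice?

June 2, 2008

Every event lands on a Monday or Friday or Sunday (gaps cycle 4, 2, 1, 4, 2).
So the schedule is: every Monday, Friday and Sunday.
Next Monday: June 2, 2008.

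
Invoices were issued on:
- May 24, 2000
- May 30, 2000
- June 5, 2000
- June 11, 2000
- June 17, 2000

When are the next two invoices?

June 23, 2000; June 29, 2000

The spacing is 6, 6, 6, 6 days — always 6 days.
June 17, 2000 + 6 days = June 23, 2000.
June 23, 2000 + 6 days = June 29, 2000.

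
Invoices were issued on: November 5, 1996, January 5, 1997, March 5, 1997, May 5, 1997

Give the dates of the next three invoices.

July 5, 1997; September 5, 1997; November 5, 1997

Gaps: 61, 59, 61 days — not constant. Every event is on the 5th of the month.
Pattern: the 5th of every 2 months.
July 1997: July 5, 1997.
Next: September 1997 → September 5, 1997.
November 1997: November 5, 1997.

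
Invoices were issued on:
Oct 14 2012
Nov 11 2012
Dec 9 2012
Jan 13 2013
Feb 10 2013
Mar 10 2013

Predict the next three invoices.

Gaps: 28, 28, 35, 28, 28 days — a mix of 28 and 35. Every date is a Sunday.
Each is the 2nd Sunday of its month.
2nd Sunday of April 2013: Apr 14 2013.
May 2013 — 2nd Sunday is May 12 2013.
2nd Sunday of June 2013: Jun 9 2013.

Apr 14 2013, May 12 2013, Jun 9 2013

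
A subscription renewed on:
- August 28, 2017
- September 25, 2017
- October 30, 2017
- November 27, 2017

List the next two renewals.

December 25, 2017; January 29, 2018

All Mondays; the gaps (28, 35, 28) vary with month length.
This is the last Monday of each month.
Last Monday of December 2017: December 25, 2017.
Last Monday of January 2018: January 29, 2018.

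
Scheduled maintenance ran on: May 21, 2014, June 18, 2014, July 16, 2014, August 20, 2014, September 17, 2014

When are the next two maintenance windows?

October 15, 2014; November 19, 2014

These are Wednesdays at 28- or 35-day spacing (28, 28, 35, 28).
The pattern: 3rd Wednesday of the month.
October 2014 — 3rd Wednesday is October 15, 2014.
November 2014 — 3rd Wednesday is November 19, 2014.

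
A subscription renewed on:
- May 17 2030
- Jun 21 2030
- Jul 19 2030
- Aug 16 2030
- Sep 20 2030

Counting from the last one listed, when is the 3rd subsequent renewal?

Dec 20 2030

Gaps: 35, 28, 28, 35 days — a mix of 28 and 35. Every date is a Friday.
Each is the 3rd Friday of its month.
October 2030 — 3rd Friday is Oct 18 2030.
3rd Friday of November 2030: Nov 15 2030.
3rd Friday of December 2030: Dec 20 2030.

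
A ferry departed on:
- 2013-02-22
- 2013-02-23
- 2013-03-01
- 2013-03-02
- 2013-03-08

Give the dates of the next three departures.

Every event lands on a Friday or Saturday (gaps cycle 1, 6, 1, 6).
So the schedule is: every Friday and Saturday.
Next Saturday: 2013-03-09.
Next Friday: 2013-03-15.
The following Saturday is 2013-03-16.

2013-03-09, 2013-03-15, 2013-03-16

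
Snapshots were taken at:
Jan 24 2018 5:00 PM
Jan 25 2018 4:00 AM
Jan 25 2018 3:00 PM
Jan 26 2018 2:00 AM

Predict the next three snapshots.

Jan 26 2018 1:00 PM, Jan 27 2018 12:00 AM, Jan 27 2018 11:00 AM

The interval is a steady 11 hours (11, 11, 11).
Jan 26 2018 2:00 AM + 11 h = Jan 26 2018 1:00 PM.
Jan 26 2018 1:00 PM + 11 h = Jan 27 2018 12:00 AM.
Jan 27 2018 12:00 AM + 11 h = Jan 27 2018 11:00 AM.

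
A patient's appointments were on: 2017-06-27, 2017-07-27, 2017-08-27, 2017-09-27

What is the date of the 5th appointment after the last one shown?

2018-02-27

Each date is the 27th; the gaps (30, 31, 31) track the month lengths.
The rule is the 27th of each month.
Next: October 2017 → 2017-10-27.
November 2017: 2017-11-27.
December 2017: 2017-12-27.
January 2018: 2018-01-27.
Next: February 2018 → 2018-02-27.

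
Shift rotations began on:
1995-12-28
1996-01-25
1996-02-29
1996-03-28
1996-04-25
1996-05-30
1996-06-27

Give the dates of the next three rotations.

These are Thursdays with 28, 35, 28, 28, 35, 28-day gaps.
Each is the final Thursday of its month — 1996-02-29 is past the 28th, so '4th Thursday' doesn't fit.
July 1996 ends with Thursday 1996-07-25.
Last Thursday of August 1996: 1996-08-29.
September 1996 ends with Thursday 1996-09-26.

1996-07-25, 1996-08-29, 1996-09-26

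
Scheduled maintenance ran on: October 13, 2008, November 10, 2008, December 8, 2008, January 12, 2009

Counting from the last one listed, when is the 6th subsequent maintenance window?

July 13, 2009

Gaps: 28, 28, 35 days — a mix of 28 and 35. Every date is a Monday.
Each is the 2nd Monday of its month.
2nd Monday of February 2009: February 9, 2009.
2nd Monday of March 2009: March 9, 2009.
2nd Monday of April 2009: April 13, 2009.
2nd Monday of May 2009: May 11, 2009.
June 2009 — 2nd Monday is June 8, 2009.
July 2009 — 2nd Monday is July 13, 2009.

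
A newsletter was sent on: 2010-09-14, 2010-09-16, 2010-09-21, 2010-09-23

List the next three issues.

2010-09-28, 2010-09-30, 2010-10-05

The gap pattern 2, 5, 2 repeats every 2 events.
These are the Tuesdays and Thursdays of each week.
Next Tuesday: 2010-09-28.
Next Thursday: 2010-09-30.
Next Tuesday: 2010-10-05.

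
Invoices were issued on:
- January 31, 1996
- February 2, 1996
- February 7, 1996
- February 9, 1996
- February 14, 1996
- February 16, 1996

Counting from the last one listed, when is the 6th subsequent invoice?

The gap pattern 2, 5, 2, 5, 2 repeats every 2 events.
These are the Wednesdays and Fridays of each week.
Next Wednesday: February 21, 1996.
The following Friday is February 23, 1996.
Next Wednesday: February 28, 1996.
Next Friday: March 1, 1996.
The following Wednesday is March 6, 1996.
The following Friday is March 8, 1996.

March 8, 1996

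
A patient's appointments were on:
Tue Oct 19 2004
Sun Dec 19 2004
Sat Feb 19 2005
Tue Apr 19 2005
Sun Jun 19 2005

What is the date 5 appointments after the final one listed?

Wed Apr 19 2006

Each date is the 19th; the gaps (61, 62, 59, 61) track the month lengths.
The rule is the 19th of every 2 months.
August 2005: Fri Aug 19 2005.
Next: October 2005 → Wed Oct 19 2005.
December 2005: Mon Dec 19 2005.
February 2006: Sun Feb 19 2006.
Next: April 2006 → Wed Apr 19 2006.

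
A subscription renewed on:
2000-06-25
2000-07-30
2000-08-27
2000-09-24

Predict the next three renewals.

2000-10-29, 2000-11-26, 2000-12-31

Every date is a Sunday; gaps 35, 28, 28 days.
Each is the last Sunday of its month (at least one falls on the 29th or later, ruling out '4th Sunday').
Last Sunday of October 2000: 2000-10-29.
Last Sunday of November 2000: 2000-11-26.
Last Sunday of December 2000: 2000-12-31.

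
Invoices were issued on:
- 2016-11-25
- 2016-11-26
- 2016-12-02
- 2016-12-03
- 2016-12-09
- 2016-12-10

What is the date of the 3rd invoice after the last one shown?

Every event lands on a Friday or Saturday (gaps cycle 1, 6, 1, 6, 1).
So the schedule is: every Friday and Saturday.
Next Friday: 2016-12-16.
The following Saturday is 2016-12-17.
The following Friday is 2016-12-23.

2016-12-23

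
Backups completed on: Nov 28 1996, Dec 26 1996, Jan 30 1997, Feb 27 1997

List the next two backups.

Every date is a Thursday; gaps 28, 35, 28 days.
Each is the last Thursday of its month (at least one falls on the 29th or later, ruling out '4th Thursday').
March 1997 ends with Thursday Mar 27 1997.
Last Thursday of April 1997: Apr 24 1997.

Mar 27 1997, Apr 24 1997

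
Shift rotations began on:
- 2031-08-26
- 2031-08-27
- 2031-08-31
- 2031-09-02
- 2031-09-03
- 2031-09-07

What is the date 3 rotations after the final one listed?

Every event lands on a Tuesday or Wednesday or Sunday (gaps cycle 1, 4, 2, 1, 4).
So the schedule is: every Tuesday, Wednesday and Sunday.
The following Tuesday is 2031-09-09.
Next Wednesday: 2031-09-10.
Next Sunday: 2031-09-14.

2031-09-14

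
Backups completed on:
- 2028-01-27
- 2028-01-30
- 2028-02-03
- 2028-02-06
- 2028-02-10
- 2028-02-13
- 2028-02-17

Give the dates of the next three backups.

2028-02-20, 2028-02-24, 2028-02-27

Gaps: 3, 4, 3, 4, 3, 4 days — not constant, but cyclic with period 2.
The events fall on every Thursday and Sunday.
The following Sunday is 2028-02-20.
Next Thursday: 2028-02-24.
The following Sunday is 2028-02-27.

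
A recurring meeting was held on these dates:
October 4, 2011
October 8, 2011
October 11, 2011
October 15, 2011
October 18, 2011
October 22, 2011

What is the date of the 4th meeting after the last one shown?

Every event lands on a Tuesday or Saturday (gaps cycle 4, 3, 4, 3, 4).
So the schedule is: every Tuesday and Saturday.
The following Tuesday is October 25, 2011.
Next Saturday: October 29, 2011.
Next Tuesday: November 1, 2011.
The following Saturday is November 5, 2011.

November 5, 2011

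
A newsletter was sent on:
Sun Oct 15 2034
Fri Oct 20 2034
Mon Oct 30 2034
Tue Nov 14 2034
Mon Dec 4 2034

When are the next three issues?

Fri Dec 29 2034, Sun Jan 28 2035, Sun Mar 4 2035

The spacing grows by 5 each time: 5, 10, 15, 20 days.
Next gap: 25 days. Mon Dec 4 2034 + 25 days = Fri Dec 29 2034.
Next gap: 30 days. Fri Dec 29 2034 + 30 days = Sun Jan 28 2035.
Next gap: 35 days. Sun Jan 28 2035 + 35 days = Sun Mar 4 2035.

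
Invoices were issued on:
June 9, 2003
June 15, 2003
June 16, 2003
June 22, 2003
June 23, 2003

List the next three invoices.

June 29, 2003; June 30, 2003; July 6, 2003

Gaps: 6, 1, 6, 1 days — not constant, but cyclic with period 2.
The events fall on every Monday and Sunday.
Next Sunday: June 29, 2003.
Next Monday: June 30, 2003.
Next Sunday: July 6, 2003.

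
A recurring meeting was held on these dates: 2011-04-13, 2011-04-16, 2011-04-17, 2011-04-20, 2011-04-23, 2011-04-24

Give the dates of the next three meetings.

The gap pattern 3, 1, 3, 3, 1 repeats every 3 events.
These are the Wednesdays, Saturdays and Sundays of each week.
The following Wednesday is 2011-04-27.
Next Saturday: 2011-04-30.
The following Sunday is 2011-05-01.

2011-04-27, 2011-04-30, 2011-05-01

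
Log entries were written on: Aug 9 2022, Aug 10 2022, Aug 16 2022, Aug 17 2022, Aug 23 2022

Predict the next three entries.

Aug 24 2022, Aug 30 2022, Aug 31 2022

Gaps: 1, 6, 1, 6 days — not constant, but cyclic with period 2.
The events fall on every Tuesday and Wednesday.
Next Wednesday: Aug 24 2022.
Next Tuesday: Aug 30 2022.
The following Wednesday is Aug 31 2022.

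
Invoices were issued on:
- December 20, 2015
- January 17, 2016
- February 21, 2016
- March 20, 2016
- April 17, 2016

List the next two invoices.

May 15, 2016; June 19, 2016

Gaps: 28, 35, 28, 28 days — a mix of 28 and 35. Every date is a Sunday.
Each is the 3rd Sunday of its month.
3rd Sunday of May 2016: May 15, 2016.
3rd Sunday of June 2016: June 19, 2016.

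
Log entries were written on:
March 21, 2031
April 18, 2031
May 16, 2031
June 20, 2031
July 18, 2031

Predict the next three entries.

Gaps: 28, 28, 35, 28 days — a mix of 28 and 35. Every date is a Friday.
Each is the 3rd Friday of its month.
August 2031 — 3rd Friday is August 15, 2031.
September 2031 — 3rd Friday is September 19, 2031.
October 2031 — 3rd Friday is October 17, 2031.

August 15, 2031; September 19, 2031; October 17, 2031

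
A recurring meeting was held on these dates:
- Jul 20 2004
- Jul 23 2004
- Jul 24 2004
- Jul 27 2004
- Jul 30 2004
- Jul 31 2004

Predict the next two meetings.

Aug 3 2004, Aug 6 2004

Gaps: 3, 1, 3, 3, 1 days — not constant, but cyclic with period 3.
The events fall on every Tuesday, Friday and Saturday.
The following Tuesday is Aug 3 2004.
The following Friday is Aug 6 2004.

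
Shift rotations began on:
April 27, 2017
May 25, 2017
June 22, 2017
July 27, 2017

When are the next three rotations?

These are Thursdays at 28- or 35-day spacing (28, 28, 35).
The pattern: 4th Thursday of the month.
August 2017 — 4th Thursday is August 24, 2017.
September 2017 — 4th Thursday is September 28, 2017.
4th Thursday of October 2017: October 26, 2017.

August 24, 2017; September 28, 2017; October 26, 2017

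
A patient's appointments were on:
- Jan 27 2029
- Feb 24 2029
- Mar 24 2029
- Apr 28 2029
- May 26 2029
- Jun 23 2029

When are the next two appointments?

Jul 28 2029, Aug 25 2029

These are Saturdays at 28- or 35-day spacing (28, 28, 35, 28, 28).
The pattern: 4th Saturday of the month.
4th Saturday of July 2029: Jul 28 2029.
4th Saturday of August 2029: Aug 25 2029.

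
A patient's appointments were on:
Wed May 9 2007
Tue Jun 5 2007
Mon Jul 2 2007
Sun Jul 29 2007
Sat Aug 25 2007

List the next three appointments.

Fri Sep 21 2007, Thu Oct 18 2007, Wed Nov 14 2007

Every event comes 27 days after the last (27, 27, 27, 27).
Sat Aug 25 2007 + 27 days = Fri Sep 21 2007.
Fri Sep 21 2007 + 27 days = Thu Oct 18 2007.
Thu Oct 18 2007 + 27 days = Wed Nov 14 2007.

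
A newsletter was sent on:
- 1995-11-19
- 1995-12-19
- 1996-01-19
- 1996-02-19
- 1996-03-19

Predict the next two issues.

1996-04-19, 1996-05-19

The day-of-month is always 19 (30, 31, 31, 29 days between events).
So this recurs on the 19th of each month.
April 1996: 1996-04-19.
Next: May 1996 → 1996-05-19.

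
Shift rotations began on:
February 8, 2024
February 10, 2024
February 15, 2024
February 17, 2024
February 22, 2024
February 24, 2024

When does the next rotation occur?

February 29, 2024

Every event lands on a Thursday or Saturday (gaps cycle 2, 5, 2, 5, 2).
So the schedule is: every Thursday and Saturday.
The following Thursday is February 29, 2024.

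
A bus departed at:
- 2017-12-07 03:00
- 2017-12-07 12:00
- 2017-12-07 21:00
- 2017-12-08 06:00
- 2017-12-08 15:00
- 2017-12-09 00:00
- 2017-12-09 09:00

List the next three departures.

The interval is a steady 9 hours (9, 9, 9, 9, 9, 9).
2017-12-09 09:00 + 9 h = 2017-12-09 18:00.
2017-12-09 18:00 + 9 h = 2017-12-10 03:00.
2017-12-10 03:00 + 9 h = 2017-12-10 12:00.

2017-12-09 18:00, 2017-12-10 03:00, 2017-12-10 12:00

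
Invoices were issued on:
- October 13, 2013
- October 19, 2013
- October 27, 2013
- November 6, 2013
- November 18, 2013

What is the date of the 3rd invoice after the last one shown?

The spacing grows by 2 each time: 6, 8, 10, 12 days.
Next gap: 14 days. November 18, 2013 + 14 days = December 2, 2013.
Next gap: 16 days. December 2, 2013 + 16 days = December 18, 2013.
Next gap: 18 days. December 18, 2013 + 18 days = January 5, 2014.

January 5, 2014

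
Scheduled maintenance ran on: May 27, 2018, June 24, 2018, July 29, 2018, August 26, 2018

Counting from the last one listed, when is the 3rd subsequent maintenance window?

November 25, 2018

These are Sundays with 28, 35, 28-day gaps.
Each is the final Sunday of its month — July 29, 2018 is past the 28th, so '4th Sunday' doesn't fit.
Last Sunday of September 2018: September 30, 2018.
Last Sunday of October 2018: October 28, 2018.
November 2018 ends with Sunday November 25, 2018.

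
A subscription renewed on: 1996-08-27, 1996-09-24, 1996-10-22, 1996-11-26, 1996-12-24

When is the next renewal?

Gaps: 28, 28, 35, 28 days — a mix of 28 and 35. Every date is a Tuesday.
Each is the 4th Tuesday of its month.
January 1997 — 4th Tuesday is 1997-01-28.

1997-01-28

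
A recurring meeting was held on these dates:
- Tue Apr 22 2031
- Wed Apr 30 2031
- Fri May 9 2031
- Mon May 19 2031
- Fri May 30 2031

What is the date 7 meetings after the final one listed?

Fri Sep 12 2031

Gaps: 8, 9, 10, 11 days — each gap is 1 larger than the previous one.
Next gap: 12 days. Fri May 30 2031 + 12 days = Wed Jun 11 2031.
Next gap: 13 days. Wed Jun 11 2031 + 13 days = Tue Jun 24 2031.
Next gap: 14 days. Tue Jun 24 2031 + 14 days = Tue Jul 8 2031.
Next gap: 15 days. Tue Jul 8 2031 + 15 days = Wed Jul 23 2031.
Next gap: 16 days. Wed Jul 23 2031 + 16 days = Fri Aug 8 2031.
Next gap: 17 days. Fri Aug 8 2031 + 17 days = Mon Aug 25 2031.
Next gap: 18 days. Mon Aug 25 2031 + 18 days = Fri Sep 12 2031.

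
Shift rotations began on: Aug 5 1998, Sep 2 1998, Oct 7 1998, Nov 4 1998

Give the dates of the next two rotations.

Dec 2 1998, Jan 6 1999

These are Wednesdays at 28- or 35-day spacing (28, 35, 28).
The pattern: 1st Wednesday of the month.
1st Wednesday of December 1998: Dec 2 1998.
January 1999 — 1st Wednesday is Jan 6 1999.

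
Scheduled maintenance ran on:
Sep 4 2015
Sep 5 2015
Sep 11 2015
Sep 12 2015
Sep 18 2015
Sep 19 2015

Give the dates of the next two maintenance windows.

Every event lands on a Friday or Saturday (gaps cycle 1, 6, 1, 6, 1).
So the schedule is: every Friday and Saturday.
The following Friday is Sep 25 2015.
The following Saturday is Sep 26 2015.

Sep 25 2015, Sep 26 2015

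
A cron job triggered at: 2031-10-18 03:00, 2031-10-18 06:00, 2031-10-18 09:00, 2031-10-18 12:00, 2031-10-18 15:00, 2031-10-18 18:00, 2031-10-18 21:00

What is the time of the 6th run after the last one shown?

2031-10-19 15:00

Gaps: 3, 3, 3, 3, 3, 3 hours — each event is 3 hours after the previous one.
2031-10-18 21:00 + 3 h = 2031-10-19 00:00.
2031-10-19 00:00 + 3 h = 2031-10-19 03:00.
2031-10-19 03:00 + 3 h = 2031-10-19 06:00.
2031-10-19 06:00 + 3 h = 2031-10-19 09:00.
2031-10-19 09:00 + 3 h = 2031-10-19 12:00.
2031-10-19 12:00 + 3 h = 2031-10-19 15:00.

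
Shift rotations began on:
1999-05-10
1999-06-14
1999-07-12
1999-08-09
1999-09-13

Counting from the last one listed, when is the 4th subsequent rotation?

2000-01-10

Gaps: 35, 28, 28, 35 days — a mix of 28 and 35. Every date is a Monday.
Each is the 2nd Monday of its month.
2nd Monday of October 1999: 1999-10-11.
November 1999 — 2nd Monday is 1999-11-08.
2nd Monday of December 1999: 1999-12-13.
2nd Monday of January 2000: 2000-01-10.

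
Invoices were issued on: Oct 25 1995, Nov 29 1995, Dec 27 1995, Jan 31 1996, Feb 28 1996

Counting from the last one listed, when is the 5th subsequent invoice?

All Wednesdays; the gaps (35, 28, 35, 28) vary with month length.
This is the last Wednesday of each month.
Last Wednesday of March 1996: Mar 27 1996.
Last Wednesday of April 1996: Apr 24 1996.
Last Wednesday of May 1996: May 29 1996.
June 1996 ends with Wednesday Jun 26 1996.
Last Wednesday of July 1996: Jul 31 1996.

Jul 31 1996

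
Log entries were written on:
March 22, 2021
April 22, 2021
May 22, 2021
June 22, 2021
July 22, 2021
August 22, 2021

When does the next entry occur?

September 22, 2021

The day-of-month is always 22 (31, 30, 31, 30, 31 days between events).
So this recurs on the 22nd of each month.
September 2021: September 22, 2021.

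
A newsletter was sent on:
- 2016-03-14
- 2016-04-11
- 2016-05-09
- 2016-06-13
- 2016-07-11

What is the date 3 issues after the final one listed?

2016-10-10

These are Mondays at 28- or 35-day spacing (28, 28, 35, 28).
The pattern: 2nd Monday of the month.
August 2016 — 2nd Monday is 2016-08-08.
September 2016 — 2nd Monday is 2016-09-12.
October 2016 — 2nd Monday is 2016-10-10.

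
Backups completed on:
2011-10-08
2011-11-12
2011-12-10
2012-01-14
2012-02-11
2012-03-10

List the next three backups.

2012-04-14, 2012-05-12, 2012-06-09

These are Saturdays at 28- or 35-day spacing (35, 28, 35, 28, 28).
The pattern: 2nd Saturday of the month.
April 2012 — 2nd Saturday is 2012-04-14.
2nd Saturday of May 2012: 2012-05-12.
June 2012 — 2nd Saturday is 2012-06-09.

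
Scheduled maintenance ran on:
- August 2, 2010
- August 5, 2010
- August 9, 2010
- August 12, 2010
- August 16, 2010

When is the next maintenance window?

Every event lands on a Monday or Thursday (gaps cycle 3, 4, 3, 4).
So the schedule is: every Monday and Thursday.
The following Thursday is August 19, 2010.

August 19, 2010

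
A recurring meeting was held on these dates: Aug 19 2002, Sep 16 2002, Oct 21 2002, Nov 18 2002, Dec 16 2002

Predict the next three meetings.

These are Mondays at 28- or 35-day spacing (28, 35, 28, 28).
The pattern: 3rd Monday of the month.
January 2003 — 3rd Monday is Jan 20 2003.
February 2003 — 3rd Monday is Feb 17 2003.
3rd Monday of March 2003: Mar 17 2003.

Jan 20 2003, Feb 17 2003, Mar 17 2003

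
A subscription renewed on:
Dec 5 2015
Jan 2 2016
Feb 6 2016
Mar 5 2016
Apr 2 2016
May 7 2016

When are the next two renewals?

These are Saturdays at 28- or 35-day spacing (28, 35, 28, 28, 35).
The pattern: 1st Saturday of the month.
1st Saturday of June 2016: Jun 4 2016.
July 2016 — 1st Saturday is Jul 2 2016.

Jun 4 2016, Jul 2 2016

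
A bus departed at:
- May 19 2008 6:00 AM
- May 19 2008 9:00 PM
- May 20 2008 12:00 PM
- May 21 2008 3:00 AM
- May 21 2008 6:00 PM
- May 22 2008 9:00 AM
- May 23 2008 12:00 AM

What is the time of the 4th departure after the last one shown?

May 25 2008 12:00 PM

Spacing: 15, 15, 15, 15, 15, 15 h — constant 15 h.
May 23 2008 12:00 AM + 15 h = May 23 2008 3:00 PM.
May 23 2008 3:00 PM + 15 h = May 24 2008 6:00 AM.
May 24 2008 6:00 AM + 15 h = May 24 2008 9:00 PM.
May 24 2008 9:00 PM + 15 h = May 25 2008 12:00 PM.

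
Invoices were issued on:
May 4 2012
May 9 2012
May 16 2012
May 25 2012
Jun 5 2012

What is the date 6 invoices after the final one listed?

Gaps: 5, 7, 9, 11 days — each gap is 2 larger than the previous one.
Next gap: 13 days. Jun 5 2012 + 13 days = Jun 18 2012.
Next gap: 15 days. Jun 18 2012 + 15 days = Jul 3 2012.
Next gap: 17 days. Jul 3 2012 + 17 days = Jul 20 2012.
Next gap: 19 days. Jul 20 2012 + 19 days = Aug 8 2012.
Next gap: 21 days. Aug 8 2012 + 21 days = Aug 29 2012.
Next gap: 23 days. Aug 29 2012 + 23 days = Sep 21 2012.

Sep 21 2012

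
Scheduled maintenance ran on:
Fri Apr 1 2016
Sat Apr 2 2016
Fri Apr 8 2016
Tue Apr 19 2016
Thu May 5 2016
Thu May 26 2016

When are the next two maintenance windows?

Tue Jun 21 2016, Fri Jul 22 2016

Intervals are 1, 6, 11, 16, 21 days — an arithmetic progression with common difference 5.
Next gap: 26 days. Thu May 26 2016 + 26 days = Tue Jun 21 2016.
Next gap: 31 days. Tue Jun 21 2016 + 31 days = Fri Jul 22 2016.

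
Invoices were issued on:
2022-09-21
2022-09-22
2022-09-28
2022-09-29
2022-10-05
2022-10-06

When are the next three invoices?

2022-10-12, 2022-10-13, 2022-10-19

Every event lands on a Wednesday or Thursday (gaps cycle 1, 6, 1, 6, 1).
So the schedule is: every Wednesday and Thursday.
Next Wednesday: 2022-10-12.
Next Thursday: 2022-10-13.
The following Wednesday is 2022-10-19.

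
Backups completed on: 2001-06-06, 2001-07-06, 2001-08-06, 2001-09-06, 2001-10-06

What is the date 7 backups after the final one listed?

2002-05-06

The day-of-month is always 6 (30, 31, 31, 30 days between events).
So this recurs on the 6th of each month.
Next: November 2001 → 2001-11-06.
December 2001: 2001-12-06.
Next: January 2002 → 2002-01-06.
February 2002: 2002-02-06.
March 2002: 2002-03-06.
Next: April 2002 → 2002-04-06.
Next: May 2002 → 2002-05-06.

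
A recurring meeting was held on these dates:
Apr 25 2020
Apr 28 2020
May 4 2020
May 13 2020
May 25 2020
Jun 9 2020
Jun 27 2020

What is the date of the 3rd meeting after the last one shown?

Gaps: 3, 6, 9, 12, 15, 18 days — each gap is 3 larger than the previous one.
Next gap: 21 days. Jun 27 2020 + 21 days = Jul 18 2020.
Next gap: 24 days. Jul 18 2020 + 24 days = Aug 11 2020.
Next gap: 27 days. Aug 11 2020 + 27 days = Sep 7 2020.

Sep 7 2020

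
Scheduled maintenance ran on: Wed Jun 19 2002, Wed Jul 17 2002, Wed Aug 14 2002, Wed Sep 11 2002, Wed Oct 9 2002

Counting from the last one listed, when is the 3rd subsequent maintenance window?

Gaps between consecutive events: 28, 28, 28, 28 days — a constant 28-day interval.
Wed Oct 9 2002 + 28 days = Wed Nov 6 2002.
Wed Nov 6 2002 + 28 days = Wed Dec 4 2002.
Wed Dec 4 2002 + 28 days = Wed Jan 1 2003.

Wed Jan 1 2003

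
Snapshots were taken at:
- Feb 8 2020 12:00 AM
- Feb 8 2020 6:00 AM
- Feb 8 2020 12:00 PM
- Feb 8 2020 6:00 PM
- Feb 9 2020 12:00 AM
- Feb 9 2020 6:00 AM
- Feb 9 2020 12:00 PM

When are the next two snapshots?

The interval is a steady 6 hours (6, 6, 6, 6, 6, 6).
Feb 9 2020 12:00 PM + 6 h = Feb 9 2020 6:00 PM.
Feb 9 2020 6:00 PM + 6 h = Feb 10 2020 12:00 AM.

Feb 9 2020 6:00 PM, Feb 10 2020 12:00 AM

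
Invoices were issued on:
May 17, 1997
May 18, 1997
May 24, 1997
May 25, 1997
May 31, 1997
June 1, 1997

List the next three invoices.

Gaps: 1, 6, 1, 6, 1 days — not constant, but cyclic with period 2.
The events fall on every Saturday and Sunday.
Next Saturday: June 7, 1997.
Next Sunday: June 8, 1997.
Next Saturday: June 14, 1997.

June 7, 1997; June 8, 1997; June 14, 1997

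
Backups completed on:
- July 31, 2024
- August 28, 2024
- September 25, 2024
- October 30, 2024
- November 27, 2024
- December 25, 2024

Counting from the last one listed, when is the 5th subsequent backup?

All Wednesdays; the gaps (28, 28, 35, 28, 28) vary with month length.
This is the last Wednesday of each month.
January 2025 ends with Wednesday January 29, 2025.
Last Wednesday of February 2025: February 26, 2025.
March 2025 ends with Wednesday March 26, 2025.
April 2025 ends with Wednesday April 30, 2025.
Last Wednesday of May 2025: May 28, 2025.

May 28, 2025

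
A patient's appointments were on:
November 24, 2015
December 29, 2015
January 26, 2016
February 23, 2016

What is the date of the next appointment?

These are Tuesdays with 35, 28, 28-day gaps.
Each is the final Tuesday of its month — December 29, 2015 is past the 28th, so '4th Tuesday' doesn't fit.
March 2016 ends with Tuesday March 29, 2016.

March 29, 2016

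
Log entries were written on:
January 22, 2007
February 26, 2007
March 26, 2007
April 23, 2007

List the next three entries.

May 28, 2007; June 25, 2007; July 23, 2007

All dates are Mondays, 35, 28, 28 days apart.
Specifically, the 4th Monday of each month.
May 2007 — 4th Monday is May 28, 2007.
4th Monday of June 2007: June 25, 2007.
July 2007 — 4th Monday is July 23, 2007.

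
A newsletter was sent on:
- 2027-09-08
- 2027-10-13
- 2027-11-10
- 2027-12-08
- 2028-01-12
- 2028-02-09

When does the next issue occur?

2028-03-08

All dates are Wednesdays, 35, 28, 28, 35, 28 days apart.
Specifically, the 2nd Wednesday of each month.
2nd Wednesday of March 2028: 2028-03-08.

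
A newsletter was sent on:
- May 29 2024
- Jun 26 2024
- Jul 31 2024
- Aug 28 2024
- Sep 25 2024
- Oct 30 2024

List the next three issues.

All Wednesdays; the gaps (28, 35, 28, 28, 35) vary with month length.
This is the last Wednesday of each month.
November 2024 ends with Wednesday Nov 27 2024.
Last Wednesday of December 2024: Dec 25 2024.
January 2025 ends with Wednesday Jan 29 2025.

Nov 27 2024, Dec 25 2024, Jan 29 2025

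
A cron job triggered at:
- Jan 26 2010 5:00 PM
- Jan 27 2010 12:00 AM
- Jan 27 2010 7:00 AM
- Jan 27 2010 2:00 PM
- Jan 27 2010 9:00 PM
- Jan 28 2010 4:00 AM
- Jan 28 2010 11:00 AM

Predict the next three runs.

The interval is a steady 7 hours (7, 7, 7, 7, 7, 7).
Jan 28 2010 11:00 AM + 7 h = Jan 28 2010 6:00 PM.
Jan 28 2010 6:00 PM + 7 h = Jan 29 2010 1:00 AM.
Jan 29 2010 1:00 AM + 7 h = Jan 29 2010 8:00 AM.

Jan 28 2010 6:00 PM, Jan 29 2010 1:00 AM, Jan 29 2010 8:00 AM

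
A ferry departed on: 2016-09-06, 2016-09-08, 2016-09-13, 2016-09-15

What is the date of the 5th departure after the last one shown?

2016-10-04

Every event lands on a Tuesday or Thursday (gaps cycle 2, 5, 2).
So the schedule is: every Tuesday and Thursday.
Next Tuesday: 2016-09-20.
The following Thursday is 2016-09-22.
The following Tuesday is 2016-09-27.
The following Thursday is 2016-09-29.
Next Tuesday: 2016-10-04.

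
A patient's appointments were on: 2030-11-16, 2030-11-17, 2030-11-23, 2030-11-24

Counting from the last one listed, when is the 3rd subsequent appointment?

2030-12-07

Gaps: 1, 6, 1 days — not constant, but cyclic with period 2.
The events fall on every Saturday and Sunday.
Next Saturday: 2030-11-30.
The following Sunday is 2030-12-01.
The following Saturday is 2030-12-07.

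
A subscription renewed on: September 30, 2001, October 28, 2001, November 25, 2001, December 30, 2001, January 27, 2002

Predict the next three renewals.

Every date is a Sunday; gaps 28, 28, 35, 28 days.
Each is the last Sunday of its month (at least one falls on the 29th or later, ruling out '4th Sunday').
Last Sunday of February 2002: February 24, 2002.
Last Sunday of March 2002: March 31, 2002.
April 2002 ends with Sunday April 28, 2002.

February 24, 2002; March 31, 2002; April 28, 2002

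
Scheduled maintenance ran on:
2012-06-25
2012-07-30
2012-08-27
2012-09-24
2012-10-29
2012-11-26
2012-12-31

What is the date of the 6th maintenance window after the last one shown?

Every date is a Monday; gaps 35, 28, 28, 35, 28, 35 days.
Each is the last Monday of its month (at least one falls on the 29th or later, ruling out '4th Monday').
January 2013 ends with Monday 2013-01-28.
Last Monday of February 2013: 2013-02-25.
March 2013 ends with Monday 2013-03-25.
April 2013 ends with Monday 2013-04-29.
May 2013 ends with Monday 2013-05-27.
June 2013 ends with Monday 2013-06-24.

2013-06-24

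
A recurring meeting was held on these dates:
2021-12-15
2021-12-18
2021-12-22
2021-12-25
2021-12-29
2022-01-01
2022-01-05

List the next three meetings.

The gap pattern 3, 4, 3, 4, 3, 4 repeats every 2 events.
These are the Wednesdays and Saturdays of each week.
Next Saturday: 2022-01-08.
The following Wednesday is 2022-01-12.
Next Saturday: 2022-01-15.

2022-01-08, 2022-01-12, 2022-01-15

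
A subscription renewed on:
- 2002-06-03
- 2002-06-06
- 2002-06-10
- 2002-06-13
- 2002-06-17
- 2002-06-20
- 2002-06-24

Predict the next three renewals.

Every event lands on a Monday or Thursday (gaps cycle 3, 4, 3, 4, 3, 4).
So the schedule is: every Monday and Thursday.
The following Thursday is 2002-06-27.
The following Monday is 2002-07-01.
Next Thursday: 2002-07-04.

2002-06-27, 2002-07-01, 2002-07-04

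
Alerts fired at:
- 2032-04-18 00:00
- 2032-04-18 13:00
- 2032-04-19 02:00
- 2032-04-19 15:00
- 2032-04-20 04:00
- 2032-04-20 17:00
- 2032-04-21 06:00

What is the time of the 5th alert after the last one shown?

2032-04-23 23:00

Spacing: 13, 13, 13, 13, 13, 13 h — constant 13 h.
2032-04-21 06:00 + 13 h = 2032-04-21 19:00.
2032-04-21 19:00 + 13 h = 2032-04-22 08:00.
2032-04-22 08:00 + 13 h = 2032-04-22 21:00.
2032-04-22 21:00 + 13 h = 2032-04-23 10:00.
2032-04-23 10:00 + 13 h = 2032-04-23 23:00.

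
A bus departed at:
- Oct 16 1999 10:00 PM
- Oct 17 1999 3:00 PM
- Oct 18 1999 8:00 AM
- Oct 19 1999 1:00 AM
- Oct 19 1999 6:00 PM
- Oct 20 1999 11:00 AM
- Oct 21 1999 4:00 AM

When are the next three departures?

Oct 21 1999 9:00 PM, Oct 22 1999 2:00 PM, Oct 23 1999 7:00 AM

Gaps: 17, 17, 17, 17, 17, 17 hours — each event is 17 hours after the previous one.
Oct 21 1999 4:00 AM + 17 h = Oct 21 1999 9:00 PM.
Oct 21 1999 9:00 PM + 17 h = Oct 22 1999 2:00 PM.
Oct 22 1999 2:00 PM + 17 h = Oct 23 1999 7:00 AM.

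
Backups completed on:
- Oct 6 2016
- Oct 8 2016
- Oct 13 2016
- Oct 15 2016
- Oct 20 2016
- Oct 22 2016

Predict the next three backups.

Oct 27 2016, Oct 29 2016, Nov 3 2016

The gap pattern 2, 5, 2, 5, 2 repeats every 2 events.
These are the Thursdays and Saturdays of each week.
The following Thursday is Oct 27 2016.
Next Saturday: Oct 29 2016.
The following Thursday is Nov 3 2016.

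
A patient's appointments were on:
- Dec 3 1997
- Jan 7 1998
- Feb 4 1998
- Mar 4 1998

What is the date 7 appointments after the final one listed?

All dates are Wednesdays, 35, 28, 28 days apart.
Specifically, the 1st Wednesday of each month.
April 1998 — 1st Wednesday is Apr 1 1998.
May 1998 — 1st Wednesday is May 6 1998.
1st Wednesday of June 1998: Jun 3 1998.
1st Wednesday of July 1998: Jul 1 1998.
1st Wednesday of August 1998: Aug 5 1998.
September 1998 — 1st Wednesday is Sep 2 1998.
1st Wednesday of October 1998: Oct 7 1998.

Oct 7 1998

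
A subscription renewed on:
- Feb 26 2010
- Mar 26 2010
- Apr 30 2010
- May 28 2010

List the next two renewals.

Every date is a Friday; gaps 28, 35, 28 days.
Each is the last Friday of its month (at least one falls on the 29th or later, ruling out '4th Friday').
June 2010 ends with Friday Jun 25 2010.
July 2010 ends with Friday Jul 30 2010.

Jun 25 2010, Jul 30 2010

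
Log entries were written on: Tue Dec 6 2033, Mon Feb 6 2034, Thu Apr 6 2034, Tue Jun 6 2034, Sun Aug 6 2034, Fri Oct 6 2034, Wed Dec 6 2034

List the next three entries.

The day-of-month is always 6 (62, 59, 61, 61, 61, 61 days between events).
So this recurs on the 6th of every 2 months.
Next: February 2035 → Tue Feb 6 2035.
Next: April 2035 → Fri Apr 6 2035.
Next: June 2035 → Wed Jun 6 2035.

Tue Feb 6 2035, Fri Apr 6 2035, Wed Jun 6 2035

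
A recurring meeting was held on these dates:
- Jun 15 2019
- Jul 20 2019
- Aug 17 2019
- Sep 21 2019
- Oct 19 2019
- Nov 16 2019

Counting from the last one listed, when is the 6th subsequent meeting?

These are Saturdays at 28- or 35-day spacing (35, 28, 35, 28, 28).
The pattern: 3rd Saturday of the month.
December 2019 — 3rd Saturday is Dec 21 2019.
3rd Saturday of January 2020: Jan 18 2020.
February 2020 — 3rd Saturday is Feb 15 2020.
March 2020 — 3rd Saturday is Mar 21 2020.
3rd Saturday of April 2020: Apr 18 2020.
3rd Saturday of May 2020: May 16 2020.

May 16 2020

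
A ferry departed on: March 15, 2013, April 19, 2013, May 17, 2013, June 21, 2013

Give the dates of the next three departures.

All dates are Fridays, 35, 28, 35 days apart.
Specifically, the 3rd Friday of each month.
3rd Friday of July 2013: July 19, 2013.
3rd Friday of August 2013: August 16, 2013.
September 2013 — 3rd Friday is September 20, 2013.

July 19, 2013; August 16, 2013; September 20, 2013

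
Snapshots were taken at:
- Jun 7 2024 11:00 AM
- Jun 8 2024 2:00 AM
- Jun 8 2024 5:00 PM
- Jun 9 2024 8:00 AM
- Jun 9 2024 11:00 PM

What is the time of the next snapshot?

Jun 10 2024 2:00 PM

Gaps: 15, 15, 15, 15 hours — each event is 15 hours after the previous one.
Jun 9 2024 11:00 PM + 15 h = Jun 10 2024 2:00 PM.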